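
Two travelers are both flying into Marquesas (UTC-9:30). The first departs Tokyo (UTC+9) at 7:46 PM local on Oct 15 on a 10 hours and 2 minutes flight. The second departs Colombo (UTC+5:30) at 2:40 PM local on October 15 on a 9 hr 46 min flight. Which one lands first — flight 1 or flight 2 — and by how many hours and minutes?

Flight 1 in UTC: 7:46 PM − 9:00 = 10:46 AM on Oct 15.
+10 hours 2 minutes → arrive 8:48 PM UTC on Oct 15.
Flight 2 in UTC: 2:40 PM − 5:30 = 9:10 AM on Oct 15.
+9 hours 46 minutes → arrive 6:56 PM UTC on Oct 15.
Flight 2 lands earlier by 1 hour 52 minutes.

the second, by 1 hour 52 minutes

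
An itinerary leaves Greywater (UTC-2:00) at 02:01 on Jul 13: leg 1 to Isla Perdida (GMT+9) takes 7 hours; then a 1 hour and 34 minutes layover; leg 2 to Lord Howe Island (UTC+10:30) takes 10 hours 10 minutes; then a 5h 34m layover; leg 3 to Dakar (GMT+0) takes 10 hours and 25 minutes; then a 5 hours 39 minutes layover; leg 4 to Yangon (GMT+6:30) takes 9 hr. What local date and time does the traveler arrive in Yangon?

Convert departure to UTC: 02:01 + 2:00 = 04:01 UTC on Jul 13.
Add 7 hours leg 1 → 11:01 UTC.
Add 1 hour 34 minutes layover in Isla Perdida → 12:35 UTC.
Add 10 hours and 10 minutes leg 2 → 22:45 UTC.
Add 5 hours and 34 minutes layover in Lord Howe Island → 04:19 UTC (Jul 14).
Add 10 hours 25 minutes leg 3 → 14:44 UTC.
Add 5 hours and 39 minutes layover in Dakar → 20:23 UTC.
Add 9 hours leg 4 → 05:23 UTC (Jul 15).
Yangon is UTC+6:30, so local arrival = 05:23 + 6:30 = 11:53 on Jul 15.

11:53 on July 15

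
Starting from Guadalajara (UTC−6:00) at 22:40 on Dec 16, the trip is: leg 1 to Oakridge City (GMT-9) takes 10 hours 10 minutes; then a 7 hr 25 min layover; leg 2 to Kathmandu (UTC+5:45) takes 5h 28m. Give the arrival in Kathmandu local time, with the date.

09:28 on December 18

Convert departure to UTC: 22:40 + 6:00 = 04:40 UTC on Dec 17.
Add 10 hours and 10 minutes leg 1 → 14:50 UTC.
Add 7 hours and 25 minutes layover in Oakridge City → 22:15 UTC.
Add 5 hours 28 minutes leg 2 → 03:43 UTC (Dec 18).
Kathmandu is UTC+5:45, so local arrival = 03:43 + 5:45 = 09:28 on Dec 18.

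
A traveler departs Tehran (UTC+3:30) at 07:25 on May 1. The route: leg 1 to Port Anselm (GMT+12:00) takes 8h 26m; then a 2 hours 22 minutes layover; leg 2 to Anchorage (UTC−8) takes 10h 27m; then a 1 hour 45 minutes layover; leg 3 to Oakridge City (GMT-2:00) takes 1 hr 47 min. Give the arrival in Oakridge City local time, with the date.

02:42 on May 2

Convert departure to UTC: 07:25 − 3:30 = 03:55 UTC on May 1.
Add 8 hours 26 minutes leg 1 → 12:21 UTC.
Add 2 hours 22 minutes layover in Port Anselm → 14:43 UTC.
Add 10 hours 27 minutes leg 2 → 01:10 UTC (May 2).
Add 1 hour 45 minutes layover in Anchorage → 02:55 UTC.
Add 1 hour and 47 minutes leg 3 → 04:42 UTC.
Oakridge City is UTC−2:00, so local arrival = 04:42 − 2:00 = 02:42 on May 2.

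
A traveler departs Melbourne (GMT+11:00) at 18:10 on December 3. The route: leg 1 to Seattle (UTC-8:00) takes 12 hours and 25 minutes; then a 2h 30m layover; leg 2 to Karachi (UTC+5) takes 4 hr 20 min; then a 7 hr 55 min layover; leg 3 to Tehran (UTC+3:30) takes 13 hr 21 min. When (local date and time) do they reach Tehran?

Convert departure to UTC: 18:10 − 11:00 = 07:10 UTC on Dec 3.
Add 12 hours 25 minutes leg 1 → 19:35 UTC.
Add 2 hours 30 minutes layover in Seattle → 22:05 UTC.
Add 4 hours 20 minutes leg 2 → 02:25 UTC (Dec 4).
Add 7 hours 55 minutes layover in Karachi → 10:20 UTC.
Add 13 hours and 21 minutes leg 3 → 23:41 UTC.
Tehran is UTC+3:30, so local arrival = 23:41 + 3:30 = 03:11 on Dec 5.

03:11 on December 5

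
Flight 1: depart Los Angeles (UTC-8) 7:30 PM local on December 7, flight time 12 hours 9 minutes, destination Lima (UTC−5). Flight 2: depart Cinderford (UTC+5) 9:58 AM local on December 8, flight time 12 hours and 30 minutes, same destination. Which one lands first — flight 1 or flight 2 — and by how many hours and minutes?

Flight 1 in UTC: 7:30 PM + 8:00 = 3:30 AM on Dec 8.
+12 hours 9 minutes → arrive 3:39 PM UTC on Dec 8.
Flight 2 in UTC: 9:58 AM − 5:00 = 4:58 AM on Dec 8.
+12 hours and 30 minutes → arrive 5:28 PM UTC on Dec 8.
Flight 1 lands earlier by 1 hour 49 minutes.

the first, by 1 hour 49 minutes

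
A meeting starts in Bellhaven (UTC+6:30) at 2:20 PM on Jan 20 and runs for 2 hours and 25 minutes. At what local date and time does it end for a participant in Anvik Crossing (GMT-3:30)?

6:45 AM on Jan 20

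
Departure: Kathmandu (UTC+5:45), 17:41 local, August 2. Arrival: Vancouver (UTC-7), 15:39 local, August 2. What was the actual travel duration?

10 hours 43 minutes

Departure in UTC: 17:41 − 5:45 = 11:56 on Aug 2.
Arrival in UTC: 15:39 + 7:00 = 22:39 on Aug 2.
Elapsed = 22:39 − 11:56 = 10 hours 43 minutes.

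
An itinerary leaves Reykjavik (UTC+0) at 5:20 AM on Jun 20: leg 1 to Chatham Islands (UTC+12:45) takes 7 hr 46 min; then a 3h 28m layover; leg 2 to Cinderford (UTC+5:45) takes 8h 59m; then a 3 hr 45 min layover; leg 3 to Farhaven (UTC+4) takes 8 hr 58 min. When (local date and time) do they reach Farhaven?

Reykjavik is at UTC+0, so departure is already 5:20 AM UTC on Jun 20.
Add 7 hours 46 minutes leg 1 → 1:06 PM UTC.
Add 3 hours and 28 minutes layover in Chatham Islands → 4:34 PM UTC.
Add 8 hours 59 minutes leg 2 → 1:33 AM UTC (Jun 21).
Add 3 hours 45 minutes layover in Cinderford → 5:18 AM UTC.
Add 8 hours 58 minutes leg 3 → 2:16 PM UTC.
Farhaven is UTC+4:00, so local arrival = 2:16 PM + 4:00 = 6:16 PM on Jun 21.

6:16 PM on June 21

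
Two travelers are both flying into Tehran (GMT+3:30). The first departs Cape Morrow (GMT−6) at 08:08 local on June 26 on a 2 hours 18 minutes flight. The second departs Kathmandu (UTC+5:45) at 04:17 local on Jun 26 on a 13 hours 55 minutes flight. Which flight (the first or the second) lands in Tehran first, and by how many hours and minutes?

Flight 1 in UTC: 08:08 + 6:00 = 14:08 on Jun 26.
+2 hours and 18 minutes → arrive 16:26 UTC on Jun 26.
Flight 2 in UTC: 04:17 − 5:45 = 22:32 on Jun 25.
+13 hours 55 minutes → arrive 12:27 UTC on Jun 26.
Flight 2 lands earlier by 3 hours 59 minutes.

the second, by 3 hours 59 minutes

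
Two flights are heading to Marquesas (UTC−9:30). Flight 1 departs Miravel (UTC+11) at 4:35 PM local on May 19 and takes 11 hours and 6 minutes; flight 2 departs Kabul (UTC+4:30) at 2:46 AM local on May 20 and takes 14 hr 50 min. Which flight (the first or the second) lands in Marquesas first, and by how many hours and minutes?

Flight 1 in UTC: 4:35 PM − 11:00 = 5:35 AM on May 19.
+11 hours 6 minutes → arrive 4:41 PM UTC on May 19.
Flight 2 in UTC: 2:46 AM − 4:30 = 10:16 PM on May 19.
+14 hours and 50 minutes → arrive 1:06 PM UTC on May 20.
Flight 1 lands earlier by 20 hours 25 minutes.

the first, by 20 hours 25 minutes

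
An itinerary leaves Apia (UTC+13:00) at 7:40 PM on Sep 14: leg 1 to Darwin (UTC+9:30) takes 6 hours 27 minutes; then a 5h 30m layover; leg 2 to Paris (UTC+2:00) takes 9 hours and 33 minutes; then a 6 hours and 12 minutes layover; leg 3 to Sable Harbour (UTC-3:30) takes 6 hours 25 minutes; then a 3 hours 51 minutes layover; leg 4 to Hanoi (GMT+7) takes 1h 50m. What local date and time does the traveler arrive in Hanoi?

Convert departure to UTC: 7:40 PM − 13:00 = 6:40 AM UTC on Sep 14.
Add 6 hours and 27 minutes leg 1 → 1:07 PM UTC.
Add 5 hours and 30 minutes layover in Darwin → 6:37 PM UTC.
Add 9 hours and 33 minutes leg 2 → 4:10 AM UTC (Sep 15).
Add 6 hours 12 minutes layover in Paris → 10:22 AM UTC.
Add 6 hours 25 minutes leg 3 → 4:47 PM UTC.
Add 3 hours 51 minutes layover in Sable Harbour → 8:38 PM UTC.
Add 1 hour 50 minutes leg 4 → 10:28 PM UTC.
Hanoi is UTC+7:00, so local arrival = 10:28 PM + 7:00 = 5:28 AM on Sep 16.

5:28 AM on September 16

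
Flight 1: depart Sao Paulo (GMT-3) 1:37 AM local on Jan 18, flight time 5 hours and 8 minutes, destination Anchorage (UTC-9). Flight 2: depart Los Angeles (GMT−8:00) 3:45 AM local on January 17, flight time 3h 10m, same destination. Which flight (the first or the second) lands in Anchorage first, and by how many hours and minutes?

the second, by 18 hours 50 minutes

Flight 1 in UTC: 1:37 AM + 3:00 = 4:37 AM on Jan 18.
+5 hours and 8 minutes → arrive 9:45 AM UTC on Jan 18.
Flight 2 in UTC: 3:45 AM + 8:00 = 11:45 AM on Jan 17.
+3 hours 10 minutes → arrive 2:55 PM UTC on Jan 17.
Flight 2 lands earlier by 18 hours 50 minutes.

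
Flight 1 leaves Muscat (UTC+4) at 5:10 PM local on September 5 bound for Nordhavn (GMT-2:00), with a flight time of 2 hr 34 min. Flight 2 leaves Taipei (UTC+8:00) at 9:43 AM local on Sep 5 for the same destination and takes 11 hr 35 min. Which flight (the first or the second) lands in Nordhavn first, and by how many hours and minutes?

the second, by 2 hours 26 minutes

Flight 1 in UTC: 5:10 PM − 4:00 = 1:10 PM on Sep 5.
+2 hours 34 minutes → arrive 3:44 PM UTC on Sep 5.
Flight 2 in UTC: 9:43 AM − 8:00 = 1:43 AM on Sep 5.
+11 hours and 35 minutes → arrive 1:18 PM UTC on Sep 5.
Flight 2 lands earlier by 2 hours 26 minutes.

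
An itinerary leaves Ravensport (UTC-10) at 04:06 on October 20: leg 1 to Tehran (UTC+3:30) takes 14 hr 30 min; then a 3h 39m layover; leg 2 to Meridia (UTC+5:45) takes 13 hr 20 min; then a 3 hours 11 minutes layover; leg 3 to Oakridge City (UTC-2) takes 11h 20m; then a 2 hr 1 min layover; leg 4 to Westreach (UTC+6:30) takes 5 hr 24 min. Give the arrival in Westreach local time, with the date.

Convert departure to UTC: 04:06 + 10:00 = 14:06 UTC on Oct 20.
Add 14 hours 30 minutes leg 1 → 04:36 UTC (Oct 21).
Add 3 hours and 39 minutes layover in Tehran → 08:15 UTC.
Add 13 hours and 20 minutes leg 2 → 21:35 UTC.
Add 3 hours 11 minutes layover in Meridia → 00:46 UTC (Oct 22).
Add 11 hours and 20 minutes leg 3 → 12:06 UTC.
Add 2 hours and 1 minute layover in Oakridge City → 14:07 UTC.
Add 5 hours and 24 minutes leg 4 → 19:31 UTC.
Westreach is UTC+6:30, so local arrival = 19:31 + 6:30 = 02:01 on Oct 23.

02:01 on October 23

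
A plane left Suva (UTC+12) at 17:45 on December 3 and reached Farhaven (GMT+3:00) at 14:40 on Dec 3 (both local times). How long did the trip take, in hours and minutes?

5 hours 55 minutes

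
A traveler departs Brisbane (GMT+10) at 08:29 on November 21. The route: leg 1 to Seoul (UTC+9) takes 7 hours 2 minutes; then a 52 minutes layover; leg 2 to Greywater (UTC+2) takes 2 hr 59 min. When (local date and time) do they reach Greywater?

Convert departure to UTC: 08:29 − 10:00 = 22:29 UTC on Nov 20.
Add 7 hours and 2 minutes leg 1 → 05:31 UTC (Nov 21).
Add 52 minutes layover in Seoul → 06:23 UTC.
Add 2 hours and 59 minutes leg 2 → 09:22 UTC.
Greywater is UTC+2:00, so local arrival = 09:22 + 2:00 = 11:22 on Nov 21.

11:22 on Nov 21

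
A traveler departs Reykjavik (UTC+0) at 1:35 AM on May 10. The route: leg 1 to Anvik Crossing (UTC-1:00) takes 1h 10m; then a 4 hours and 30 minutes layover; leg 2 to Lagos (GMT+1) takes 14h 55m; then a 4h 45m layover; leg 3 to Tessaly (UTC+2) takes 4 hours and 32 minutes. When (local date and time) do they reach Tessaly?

9:27 AM on May 11

Reykjavik is at UTC+0, so departure is already 1:35 AM UTC on May 10.
Add 1 hour and 10 minutes leg 1 → 2:45 AM UTC.
Add 4 hours and 30 minutes layover in Anvik Crossing → 7:15 AM UTC.
Add 14 hours and 55 minutes leg 2 → 10:10 PM UTC.
Add 4 hours and 45 minutes layover in Lagos → 2:55 AM UTC (May 11).
Add 4 hours 32 minutes leg 3 → 7:27 AM UTC.
Tessaly is UTC+2:00, so local arrival = 7:27 AM + 2:00 = 9:27 AM on May 11.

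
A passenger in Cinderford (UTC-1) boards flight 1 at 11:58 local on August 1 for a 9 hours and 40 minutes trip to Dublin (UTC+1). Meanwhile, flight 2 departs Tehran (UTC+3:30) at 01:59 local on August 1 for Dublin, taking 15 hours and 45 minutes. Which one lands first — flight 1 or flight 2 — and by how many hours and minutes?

the second, by 8 hours 24 minutes

Flight 1 in UTC: 11:58 + 1:00 = 12:58 on Aug 1.
+9 hours and 40 minutes → arrive 22:38 UTC on Aug 1.
Flight 2 in UTC: 01:59 − 3:30 = 22:29 on Jul 31.
+15 hours and 45 minutes → arrive 14:14 UTC on Aug 1.
Flight 2 lands earlier by 8 hours 24 minutes.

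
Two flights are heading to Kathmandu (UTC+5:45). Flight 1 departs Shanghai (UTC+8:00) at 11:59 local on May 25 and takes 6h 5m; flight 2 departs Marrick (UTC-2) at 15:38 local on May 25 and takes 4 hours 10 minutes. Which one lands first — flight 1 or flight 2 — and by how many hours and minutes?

the first, by 11 hours 44 minutes

Flight 1 in UTC: 11:59 − 8:00 = 03:59 on May 25.
+6 hours 5 minutes → arrive 10:04 UTC on May 25.
Flight 2 in UTC: 15:38 + 2:00 = 17:38 on May 25.
+4 hours 10 minutes → arrive 21:48 UTC on May 25.
Flight 1 lands earlier by 11 hours 44 minutes.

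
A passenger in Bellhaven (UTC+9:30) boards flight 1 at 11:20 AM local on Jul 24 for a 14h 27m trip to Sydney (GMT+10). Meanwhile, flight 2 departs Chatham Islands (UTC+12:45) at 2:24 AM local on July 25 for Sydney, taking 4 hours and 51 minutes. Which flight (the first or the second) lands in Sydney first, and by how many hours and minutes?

Flight 1 in UTC: 11:20 AM − 9:30 = 1:50 AM on Jul 24.
+14 hours 27 minutes → arrive 4:17 PM UTC on Jul 24.
Flight 2 in UTC: 2:24 AM − 12:45 = 1:39 PM on Jul 24.
+4 hours 51 minutes → arrive 6:30 PM UTC on Jul 24.
Flight 1 lands earlier by 2 hours 13 minutes.

the first, by 2 hours 13 minutes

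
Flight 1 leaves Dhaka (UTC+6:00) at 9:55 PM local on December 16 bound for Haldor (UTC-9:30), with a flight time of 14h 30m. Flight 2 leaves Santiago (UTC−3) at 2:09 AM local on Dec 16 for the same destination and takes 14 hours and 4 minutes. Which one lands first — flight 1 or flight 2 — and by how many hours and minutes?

the second, by 11 hours 12 minutes

Flight 1 in UTC: 9:55 PM − 6:00 = 3:55 PM on Dec 16.
+14 hours 30 minutes → arrive 6:25 AM UTC on Dec 17.
Flight 2 in UTC: 2:09 AM + 3:00 = 5:09 AM on Dec 16.
+14 hours 4 minutes → arrive 7:13 PM UTC on Dec 16.
Flight 2 lands earlier by 11 hours 12 minutes.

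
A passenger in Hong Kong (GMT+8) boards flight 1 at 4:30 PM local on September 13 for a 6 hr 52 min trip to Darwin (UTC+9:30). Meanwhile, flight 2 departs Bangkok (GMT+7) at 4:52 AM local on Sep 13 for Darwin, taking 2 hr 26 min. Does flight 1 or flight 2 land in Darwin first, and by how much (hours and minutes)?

Flight 1 in UTC: 4:30 PM − 8:00 = 8:30 AM on Sep 13.
+6 hours and 52 minutes → arrive 3:22 PM UTC on Sep 13.
Flight 2 in UTC: 4:52 AM − 7:00 = 9:52 PM on Sep 12.
+2 hours and 26 minutes → arrive 12:18 AM UTC on Sep 13.
Flight 2 lands earlier by 15 hours 4 minutes.

the second, by 15 hours 4 minutes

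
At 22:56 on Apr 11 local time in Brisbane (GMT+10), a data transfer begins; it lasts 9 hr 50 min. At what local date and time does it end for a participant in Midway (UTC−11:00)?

11:46 on April 11

Convert start to UTC: 22:56 − 10:00 = 12:56 UTC on Apr 11.
Add 9 hours and 50 minutes duration → 22:46 UTC.
Midway is UTC−11:00, so local end time = 22:46 − 11:00 = 11:46 on Apr 11.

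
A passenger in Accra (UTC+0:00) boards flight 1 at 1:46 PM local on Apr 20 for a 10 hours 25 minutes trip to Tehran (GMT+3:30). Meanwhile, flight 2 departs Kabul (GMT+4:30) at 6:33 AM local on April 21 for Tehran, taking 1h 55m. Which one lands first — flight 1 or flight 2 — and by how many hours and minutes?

Flight 1 departs at 1:46 PM UTC (Apr 20).
+10 hours 25 minutes → arrive 12:11 AM UTC on Apr 21.
Flight 2 in UTC: 6:33 AM − 4:30 = 2:03 AM on Apr 21.
+1 hour and 55 minutes → arrive 3:58 AM UTC on Apr 21.
Flight 1 lands earlier by 3 hours 47 minutes.

the first, by 3 hours 47 minutes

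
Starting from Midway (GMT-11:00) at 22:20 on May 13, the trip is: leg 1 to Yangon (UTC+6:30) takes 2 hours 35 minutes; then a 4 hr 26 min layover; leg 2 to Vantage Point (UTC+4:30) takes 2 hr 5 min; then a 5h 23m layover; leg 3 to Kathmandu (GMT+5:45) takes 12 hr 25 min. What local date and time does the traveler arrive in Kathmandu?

17:59 on May 15

Convert departure to UTC: 22:20 + 11:00 = 09:20 UTC on May 14.
Add 2 hours and 35 minutes leg 1 → 11:55 UTC.
Add 4 hours and 26 minutes layover in Yangon → 16:21 UTC.
Add 2 hours 5 minutes leg 2 → 18:26 UTC.
Add 5 hours and 23 minutes layover in Vantage Point → 23:49 UTC.
Add 12 hours 25 minutes leg 3 → 12:14 UTC (May 15).
Kathmandu is UTC+5:45, so local arrival = 12:14 + 5:45 = 17:59 on May 15.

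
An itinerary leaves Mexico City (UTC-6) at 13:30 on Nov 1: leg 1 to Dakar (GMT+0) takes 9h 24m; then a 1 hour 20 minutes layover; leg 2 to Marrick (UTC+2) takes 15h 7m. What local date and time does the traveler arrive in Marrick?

23:21 on November 2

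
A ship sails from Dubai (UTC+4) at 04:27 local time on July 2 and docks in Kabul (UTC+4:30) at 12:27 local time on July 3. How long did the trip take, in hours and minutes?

31 hours 30 minutes

Kabul is 0:30 ahead of Dubai.
Clock-face elapsed time (ignoring zones) is 32 hours.
Actual elapsed = 32 hours − 0:30 = 31 hours 30 minutes.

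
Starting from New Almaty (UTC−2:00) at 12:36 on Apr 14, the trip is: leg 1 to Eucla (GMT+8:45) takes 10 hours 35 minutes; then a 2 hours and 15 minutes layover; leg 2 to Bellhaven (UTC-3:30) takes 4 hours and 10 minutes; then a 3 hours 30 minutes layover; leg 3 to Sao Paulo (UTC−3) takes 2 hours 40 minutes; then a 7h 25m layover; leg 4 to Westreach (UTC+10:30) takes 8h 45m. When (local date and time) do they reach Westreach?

16:26 on Apr 16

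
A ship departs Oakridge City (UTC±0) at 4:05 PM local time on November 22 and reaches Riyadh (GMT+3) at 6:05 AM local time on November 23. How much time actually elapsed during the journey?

11 hours

Departure is already UTC: 4:05 PM on Nov 22.
Arrival in UTC: 6:05 AM − 3:00 = 3:05 AM on Nov 23.
Elapsed = 3:05 AM − 4:05 PM (+1 day) = 11 hours.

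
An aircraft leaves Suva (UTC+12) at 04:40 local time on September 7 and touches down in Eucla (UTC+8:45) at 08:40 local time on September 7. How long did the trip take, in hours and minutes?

7 hours 15 minutes

Departure in UTC: 04:40 − 12:00 = 16:40 on Sep 6.
Arrival in UTC: 08:40 − 8:45 = 23:55 on Sep 6.
Elapsed = 23:55 − 16:40 = 7 hours 15 minutes.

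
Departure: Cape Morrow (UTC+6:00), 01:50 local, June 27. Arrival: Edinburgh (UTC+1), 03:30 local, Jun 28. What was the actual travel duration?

Departure in UTC: 01:50 − 6:00 = 19:50 on Jun 26.
Arrival in UTC: 03:30 − 1:00 = 02:30 on Jun 28.
Elapsed = 02:30 − 19:50 (+2 days) = 30 hours 40 minutes.

30 hours 40 minutes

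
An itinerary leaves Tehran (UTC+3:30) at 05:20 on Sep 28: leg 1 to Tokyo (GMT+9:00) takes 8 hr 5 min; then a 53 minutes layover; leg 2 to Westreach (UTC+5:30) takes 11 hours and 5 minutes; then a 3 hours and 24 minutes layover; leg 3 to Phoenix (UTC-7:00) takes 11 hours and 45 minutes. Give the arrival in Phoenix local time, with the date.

06:02 on September 29

Convert departure to UTC: 05:20 − 3:30 = 01:50 UTC on Sep 28.
Add 8 hours and 5 minutes leg 1 → 09:55 UTC.
Add 53 minutes layover in Tokyo → 10:48 UTC.
Add 11 hours 5 minutes leg 2 → 21:53 UTC.
Add 3 hours and 24 minutes layover in Westreach → 01:17 UTC (Sep 29).
Add 11 hours 45 minutes leg 3 → 13:02 UTC.
Phoenix is UTC−7:00, so local arrival = 13:02 − 7:00 = 06:02 on Sep 29.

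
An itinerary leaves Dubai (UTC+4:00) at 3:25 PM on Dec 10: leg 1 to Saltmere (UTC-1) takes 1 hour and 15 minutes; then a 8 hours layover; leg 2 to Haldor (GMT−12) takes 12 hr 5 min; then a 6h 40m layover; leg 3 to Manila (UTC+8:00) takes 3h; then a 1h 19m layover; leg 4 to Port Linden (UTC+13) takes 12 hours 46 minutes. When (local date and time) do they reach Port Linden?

Convert departure to UTC: 3:25 PM − 4:00 = 11:25 AM UTC on Dec 10.
Add 1 hour 15 minutes leg 1 → 12:40 PM UTC.
Add 8 hours layover in Saltmere → 8:40 PM UTC.
Add 12 hours 5 minutes leg 2 → 8:45 AM UTC (Dec 11).
Add 6 hours 40 minutes layover in Haldor → 3:25 PM UTC.
Add 3 hours leg 3 → 6:25 PM UTC.
Add 1 hour 19 minutes layover in Manila → 7:44 PM UTC.
Add 12 hours 46 minutes leg 4 → 8:30 AM UTC (Dec 12).
Port Linden is UTC+13:00, so local arrival = 8:30 AM + 13:00 = 9:30 PM on Dec 12.

9:30 PM on Dec 12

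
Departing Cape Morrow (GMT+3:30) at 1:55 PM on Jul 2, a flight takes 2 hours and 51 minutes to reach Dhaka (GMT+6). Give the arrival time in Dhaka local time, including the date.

7:16 PM on July 2

Convert departure to UTC: 1:55 PM − 3:30 = 10:25 AM UTC on Jul 2.
Add 2 hours and 51 minutes travel time → 1:16 PM UTC.
Dhaka is UTC+6:00, so local arrival = 1:16 PM + 6:00 = 7:16 PM on Jul 2.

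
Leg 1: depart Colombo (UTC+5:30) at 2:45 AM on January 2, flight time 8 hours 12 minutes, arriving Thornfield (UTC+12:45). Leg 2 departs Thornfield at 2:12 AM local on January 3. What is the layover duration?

8 hours

Convert departure to UTC: 2:45 AM − 5:30 = 9:15 PM UTC on Jan 1.
Add 8 hours 12 minutes flight time → 5:27 AM UTC (Jan 2).
Thornfield is UTC+12:45, so local arrival = 5:27 AM + 12:45 = 6:12 PM on Jan 2.
Layover = 2:12 AM − 6:12 PM (+1 day) = 8 hours.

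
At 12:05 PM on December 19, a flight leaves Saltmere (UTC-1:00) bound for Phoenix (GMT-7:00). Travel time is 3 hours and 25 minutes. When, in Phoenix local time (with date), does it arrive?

9:30 AM on December 19

Convert departure to UTC: 12:05 PM + 1:00 = 1:05 PM UTC on Dec 19.
Add 3 hours and 25 minutes travel time → 4:30 PM UTC.
Phoenix is UTC−7:00, so local arrival = 4:30 PM − 7:00 = 9:30 AM on Dec 19.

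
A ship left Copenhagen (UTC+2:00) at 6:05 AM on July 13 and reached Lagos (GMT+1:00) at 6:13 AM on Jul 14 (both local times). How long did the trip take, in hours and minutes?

25 hours 8 minutes

Lagos is 1:00 behind Copenhagen.
Clock-face elapsed time (ignoring zones) is 24 hours 8 minutes.
Actual elapsed = 24 hours 8 minutes + 1:00 = 25 hours 8 minutes.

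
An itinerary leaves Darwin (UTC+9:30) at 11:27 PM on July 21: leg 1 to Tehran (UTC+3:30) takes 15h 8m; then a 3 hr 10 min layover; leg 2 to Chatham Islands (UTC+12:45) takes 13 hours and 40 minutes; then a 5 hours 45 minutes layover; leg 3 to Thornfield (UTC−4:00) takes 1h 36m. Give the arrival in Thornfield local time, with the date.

1:16 AM on Jul 23

Convert departure to UTC: 11:27 PM − 9:30 = 1:57 PM UTC on Jul 21.
Add 15 hours and 8 minutes leg 1 → 5:05 AM UTC (Jul 22).
Add 3 hours and 10 minutes layover in Tehran → 8:15 AM UTC.
Add 13 hours and 40 minutes leg 2 → 9:55 PM UTC.
Add 5 hours 45 minutes layover in Chatham Islands → 3:40 AM UTC (Jul 23).
Add 1 hour 36 minutes leg 3 → 5:16 AM UTC.
Thornfield is UTC−4:00, so local arrival = 5:16 AM − 4:00 = 1:16 AM on Jul 23.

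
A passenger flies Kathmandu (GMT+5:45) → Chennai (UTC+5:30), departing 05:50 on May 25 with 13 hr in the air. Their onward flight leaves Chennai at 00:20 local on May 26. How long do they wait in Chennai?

Convert departure to UTC: 05:50 − 5:45 = 00:05 UTC on May 25.
Add 13 hours flight time → 13:05 UTC.
Chennai is UTC+5:30, so local arrival = 13:05 + 5:30 = 18:35 on May 25.
Layover = 00:20 − 18:35 (+1 day) = 5 hours 45 minutes.

5 hours 45 minutes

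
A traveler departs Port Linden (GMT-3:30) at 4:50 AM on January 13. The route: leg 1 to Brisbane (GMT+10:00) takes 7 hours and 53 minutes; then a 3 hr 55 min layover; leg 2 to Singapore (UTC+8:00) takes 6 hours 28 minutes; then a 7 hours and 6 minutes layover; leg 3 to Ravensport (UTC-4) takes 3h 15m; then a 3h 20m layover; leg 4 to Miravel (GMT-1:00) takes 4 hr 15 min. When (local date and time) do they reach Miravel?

7:32 PM on January 14

Convert departure to UTC: 4:50 AM + 3:30 = 8:20 AM UTC on Jan 13.
Add 7 hours 53 minutes leg 1 → 4:13 PM UTC.
Add 3 hours 55 minutes layover in Brisbane → 8:08 PM UTC.
Add 6 hours and 28 minutes leg 2 → 2:36 AM UTC (Jan 14).
Add 7 hours and 6 minutes layover in Singapore → 9:42 AM UTC.
Add 3 hours 15 minutes leg 3 → 12:57 PM UTC.
Add 3 hours 20 minutes layover in Ravensport → 4:17 PM UTC.
Add 4 hours 15 minutes leg 4 → 8:32 PM UTC.
Miravel is UTC−1:00, so local arrival = 8:32 PM − 1:00 = 7:32 PM on Jan 14.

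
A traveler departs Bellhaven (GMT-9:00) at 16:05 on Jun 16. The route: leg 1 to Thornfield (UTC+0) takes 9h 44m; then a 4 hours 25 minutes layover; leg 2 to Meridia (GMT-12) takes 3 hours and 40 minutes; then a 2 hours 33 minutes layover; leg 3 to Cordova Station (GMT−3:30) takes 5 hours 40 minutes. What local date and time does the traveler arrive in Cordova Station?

23:37 on June 17

Convert departure to UTC: 16:05 + 9:00 = 01:05 UTC on Jun 17.
Add 9 hours and 44 minutes leg 1 → 10:49 UTC.
Add 4 hours and 25 minutes layover in Thornfield → 15:14 UTC.
Add 3 hours and 40 minutes leg 2 → 18:54 UTC.
Add 2 hours 33 minutes layover in Meridia → 21:27 UTC.
Add 5 hours and 40 minutes leg 3 → 03:07 UTC (Jun 18).
Cordova Station is UTC−3:30, so local arrival = 03:07 − 3:30 = 23:37 on Jun 17.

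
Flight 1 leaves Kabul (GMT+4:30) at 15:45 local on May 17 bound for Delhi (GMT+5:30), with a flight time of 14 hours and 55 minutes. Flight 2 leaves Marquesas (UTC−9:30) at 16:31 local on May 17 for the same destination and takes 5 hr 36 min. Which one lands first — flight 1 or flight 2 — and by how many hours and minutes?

the first, by 5 hours 27 minutes

Flight 1 in UTC: 15:45 − 4:30 = 11:15 on May 17.
+14 hours and 55 minutes → arrive 02:10 UTC on May 18.
Flight 2 in UTC: 16:31 + 9:30 = 02:01 on May 18.
+5 hours and 36 minutes → arrive 07:37 UTC on May 18.
Flight 1 lands earlier by 5 hours 27 minutes.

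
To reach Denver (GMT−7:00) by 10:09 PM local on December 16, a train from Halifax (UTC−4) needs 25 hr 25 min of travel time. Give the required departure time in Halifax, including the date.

11:44 PM on Dec 15

Target arrival in UTC: 10:09 PM + 7:00 = 5:09 AM on Dec 17.
Subtract 25 hours and 25 minutes → departure 3:44 AM UTC on Dec 16.
Halifax is UTC−4:00: 3:44 AM − 4:00 = 11:44 PM on Dec 15.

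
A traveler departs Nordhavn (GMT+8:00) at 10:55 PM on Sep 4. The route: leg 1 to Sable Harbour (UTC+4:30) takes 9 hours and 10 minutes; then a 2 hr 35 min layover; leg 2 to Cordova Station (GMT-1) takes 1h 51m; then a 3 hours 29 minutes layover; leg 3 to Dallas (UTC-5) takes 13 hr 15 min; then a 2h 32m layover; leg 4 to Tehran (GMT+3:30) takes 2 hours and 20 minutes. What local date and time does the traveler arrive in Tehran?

5:37 AM on September 6

Convert departure to UTC: 10:55 PM − 8:00 = 2:55 PM UTC on Sep 4.
Add 9 hours and 10 minutes leg 1 → 12:05 AM UTC (Sep 5).
Add 2 hours 35 minutes layover in Sable Harbour → 2:40 AM UTC.
Add 1 hour and 51 minutes leg 2 → 4:31 AM UTC.
Add 3 hours and 29 minutes layover in Cordova Station → 8:00 AM UTC.
Add 13 hours 15 minutes leg 3 → 9:15 PM UTC.
Add 2 hours and 32 minutes layover in Dallas → 11:47 PM UTC.
Add 2 hours and 20 minutes leg 4 → 2:07 AM UTC (Sep 6).
Tehran is UTC+3:30, so local arrival = 2:07 AM + 3:30 = 5:37 AM on Sep 6.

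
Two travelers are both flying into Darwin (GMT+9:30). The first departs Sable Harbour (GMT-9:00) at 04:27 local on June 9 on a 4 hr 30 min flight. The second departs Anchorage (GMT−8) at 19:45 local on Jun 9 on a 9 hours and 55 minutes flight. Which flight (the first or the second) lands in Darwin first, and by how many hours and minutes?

the first, by 19 hours 43 minutes

Flight 1 in UTC: 04:27 + 9:00 = 13:27 on Jun 9.
+4 hours 30 minutes → arrive 17:57 UTC on Jun 9.
Flight 2 in UTC: 19:45 + 8:00 = 03:45 on Jun 10.
+9 hours 55 minutes → arrive 13:40 UTC on Jun 10.
Flight 1 lands earlier by 19 hours 43 minutes.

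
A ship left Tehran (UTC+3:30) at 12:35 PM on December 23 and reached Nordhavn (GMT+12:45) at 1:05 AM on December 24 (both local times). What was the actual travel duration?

3 hours 15 minutes

Departure in UTC: 12:35 PM − 3:30 = 9:05 AM on Dec 23.
Arrival in UTC: 1:05 AM − 12:45 = 12:20 PM on Dec 23.
Elapsed = 12:20 PM − 9:05 AM = 3 hours 15 minutes.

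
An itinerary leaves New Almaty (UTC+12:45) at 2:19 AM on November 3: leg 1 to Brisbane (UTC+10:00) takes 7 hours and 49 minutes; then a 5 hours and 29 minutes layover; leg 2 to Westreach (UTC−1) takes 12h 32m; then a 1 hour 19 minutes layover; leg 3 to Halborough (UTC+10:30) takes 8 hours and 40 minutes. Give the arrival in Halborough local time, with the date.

Convert departure to UTC: 2:19 AM − 12:45 = 1:34 PM UTC on Nov 2.
Add 7 hours and 49 minutes leg 1 → 9:23 PM UTC.
Add 5 hours 29 minutes layover in Brisbane → 2:52 AM UTC (Nov 3).
Add 12 hours and 32 minutes leg 2 → 3:24 PM UTC.
Add 1 hour 19 minutes layover in Westreach → 4:43 PM UTC.
Add 8 hours and 40 minutes leg 3 → 1:23 AM UTC (Nov 4).
Halborough is UTC+10:30, so local arrival = 1:23 AM + 10:30 = 11:53 AM on Nov 4.

11:53 AM on November 4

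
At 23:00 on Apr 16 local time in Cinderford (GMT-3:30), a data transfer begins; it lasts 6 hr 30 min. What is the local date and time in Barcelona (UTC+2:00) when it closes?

11:00 on April 17

Barcelona is 5:30 ahead of Cinderford.
After 6 hours and 30 minutes it is 05:30 (Apr 17) in Cinderford.
Shift by the zone difference: 05:30 + 5:30 = 11:00 on Apr 17 in Barcelona.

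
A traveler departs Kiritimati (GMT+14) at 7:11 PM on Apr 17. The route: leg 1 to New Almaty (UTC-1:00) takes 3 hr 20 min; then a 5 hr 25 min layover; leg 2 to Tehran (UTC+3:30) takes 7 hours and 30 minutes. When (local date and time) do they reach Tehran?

12:56 AM on Apr 18

Convert departure to UTC: 7:11 PM − 14:00 = 5:11 AM UTC on Apr 17.
Add 3 hours 20 minutes leg 1 → 8:31 AM UTC.
Add 5 hours 25 minutes layover in New Almaty → 1:56 PM UTC.
Add 7 hours 30 minutes leg 2 → 9:26 PM UTC.
Tehran is UTC+3:30, so local arrival = 9:26 PM + 3:30 = 12:56 AM on Apr 18.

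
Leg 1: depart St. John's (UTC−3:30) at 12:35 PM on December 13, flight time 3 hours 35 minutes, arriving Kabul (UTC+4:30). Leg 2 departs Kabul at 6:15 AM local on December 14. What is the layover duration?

Convert departure to UTC: 12:35 PM + 3:30 = 4:05 PM UTC on Dec 13.
Add 3 hours 35 minutes flight time → 7:40 PM UTC.
Kabul is UTC+4:30, so local arrival = 7:40 PM + 4:30 = 12:10 AM on Dec 14.
Layover = 6:15 AM − 12:10 AM = 6 hours 5 minutes.

6 hours 5 minutes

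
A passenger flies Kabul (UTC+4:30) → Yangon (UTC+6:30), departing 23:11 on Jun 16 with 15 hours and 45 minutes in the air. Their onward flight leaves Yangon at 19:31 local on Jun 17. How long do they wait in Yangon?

Convert departure to UTC: 23:11 − 4:30 = 18:41 UTC on Jun 16.
Add 15 hours and 45 minutes flight time → 10:26 UTC (Jun 17).
Yangon is UTC+6:30, so local arrival = 10:26 + 6:30 = 16:56 on Jun 17.
Layover = 19:31 − 16:56 = 2 hours 35 minutes.

2 hours 35 minutes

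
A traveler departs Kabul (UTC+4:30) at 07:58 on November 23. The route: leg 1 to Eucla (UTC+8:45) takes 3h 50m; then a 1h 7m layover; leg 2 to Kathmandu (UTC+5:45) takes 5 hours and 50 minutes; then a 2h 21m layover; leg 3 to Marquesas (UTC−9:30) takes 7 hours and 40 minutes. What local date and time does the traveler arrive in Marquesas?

Convert departure to UTC: 07:58 − 4:30 = 03:28 UTC on Nov 23.
Add 3 hours and 50 minutes leg 1 → 07:18 UTC.
Add 1 hour 7 minutes layover in Eucla → 08:25 UTC.
Add 5 hours 50 minutes leg 2 → 14:15 UTC.
Add 2 hours 21 minutes layover in Kathmandu → 16:36 UTC.
Add 7 hours and 40 minutes leg 3 → 00:16 UTC (Nov 24).
Marquesas is UTC−9:30, so local arrival = 00:16 − 9:30 = 14:46 on Nov 23.

14:46 on November 23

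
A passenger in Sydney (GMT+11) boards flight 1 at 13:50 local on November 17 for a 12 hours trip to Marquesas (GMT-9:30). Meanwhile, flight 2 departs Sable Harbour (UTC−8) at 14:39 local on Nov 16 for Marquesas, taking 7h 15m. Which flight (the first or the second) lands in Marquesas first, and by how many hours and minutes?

Flight 1 in UTC: 13:50 − 11:00 = 02:50 on Nov 17.
+12 hours → arrive 14:50 UTC on Nov 17.
Flight 2 in UTC: 14:39 + 8:00 = 22:39 on Nov 16.
+7 hours and 15 minutes → arrive 05:54 UTC on Nov 17.
Flight 2 lands earlier by 8 hours 56 minutes.

the second, by 8 hours 56 minutes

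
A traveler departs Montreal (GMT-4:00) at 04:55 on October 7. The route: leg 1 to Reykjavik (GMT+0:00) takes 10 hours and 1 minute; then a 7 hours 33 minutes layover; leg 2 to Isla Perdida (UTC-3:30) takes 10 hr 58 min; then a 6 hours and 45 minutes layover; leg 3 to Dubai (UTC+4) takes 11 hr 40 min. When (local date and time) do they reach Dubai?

11:52 on Oct 9

Convert departure to UTC: 04:55 + 4:00 = 08:55 UTC on Oct 7.
Add 10 hours 1 minute leg 1 → 18:56 UTC.
Add 7 hours 33 minutes layover in Reykjavik → 02:29 UTC (Oct 8).
Add 10 hours 58 minutes leg 2 → 13:27 UTC.
Add 6 hours 45 minutes layover in Isla Perdida → 20:12 UTC.
Add 11 hours and 40 minutes leg 3 → 07:52 UTC (Oct 9).
Dubai is UTC+4:00, so local arrival = 07:52 + 4:00 = 11:52 on Oct 9.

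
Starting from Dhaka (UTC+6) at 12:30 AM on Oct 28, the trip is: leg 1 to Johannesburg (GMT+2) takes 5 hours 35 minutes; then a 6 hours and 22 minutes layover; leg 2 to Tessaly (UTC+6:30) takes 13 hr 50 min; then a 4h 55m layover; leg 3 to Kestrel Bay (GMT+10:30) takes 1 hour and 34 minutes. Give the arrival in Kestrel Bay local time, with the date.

1:16 PM on October 29

Convert departure to UTC: 12:30 AM − 6:00 = 6:30 PM UTC on Oct 27.
Add 5 hours 35 minutes leg 1 → 12:05 AM UTC (Oct 28).
Add 6 hours 22 minutes layover in Johannesburg → 6:27 AM UTC.
Add 13 hours and 50 minutes leg 2 → 8:17 PM UTC.
Add 4 hours and 55 minutes layover in Tessaly → 1:12 AM UTC (Oct 29).
Add 1 hour and 34 minutes leg 3 → 2:46 AM UTC.
Kestrel Bay is UTC+10:30, so local arrival = 2:46 AM + 10:30 = 1:16 PM on Oct 29.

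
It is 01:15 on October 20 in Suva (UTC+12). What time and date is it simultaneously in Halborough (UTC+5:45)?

19:00 on October 19

Halborough is 6:15 behind Suva.
Shift by the zone difference: 01:15 − 6:15 = 19:00 on Oct 19 in Halborough.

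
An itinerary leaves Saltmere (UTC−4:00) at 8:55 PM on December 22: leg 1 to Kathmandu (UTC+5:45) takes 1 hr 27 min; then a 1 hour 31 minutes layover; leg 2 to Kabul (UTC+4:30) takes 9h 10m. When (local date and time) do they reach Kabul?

5:33 PM on Dec 23

Convert departure to UTC: 8:55 PM + 4:00 = 12:55 AM UTC on Dec 23.
Add 1 hour 27 minutes leg 1 → 2:22 AM UTC.
Add 1 hour and 31 minutes layover in Kathmandu → 3:53 AM UTC.
Add 9 hours 10 minutes leg 2 → 1:03 PM UTC.
Kabul is UTC+4:30, so local arrival = 1:03 PM + 4:30 = 5:33 PM on Dec 23.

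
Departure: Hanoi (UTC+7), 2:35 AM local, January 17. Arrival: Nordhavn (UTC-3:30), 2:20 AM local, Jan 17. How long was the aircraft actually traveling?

10 hours 15 minutes

Departure in UTC: 2:35 AM − 7:00 = 7:35 PM on Jan 16.
Arrival in UTC: 2:20 AM + 3:30 = 5:50 AM on Jan 17.
Elapsed = 5:50 AM − 7:35 PM (+1 day) = 10 hours 15 minutes.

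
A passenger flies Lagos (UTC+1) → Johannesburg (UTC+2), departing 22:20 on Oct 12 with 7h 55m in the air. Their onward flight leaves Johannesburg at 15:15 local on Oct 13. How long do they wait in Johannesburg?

Convert departure to UTC: 22:20 − 1:00 = 21:20 UTC on Oct 12.
Add 7 hours 55 minutes flight time → 05:15 UTC (Oct 13).
Johannesburg is UTC+2:00, so local arrival = 05:15 + 2:00 = 07:15 on Oct 13.
Layover = 15:15 − 07:15 = 8 hours.

8 hours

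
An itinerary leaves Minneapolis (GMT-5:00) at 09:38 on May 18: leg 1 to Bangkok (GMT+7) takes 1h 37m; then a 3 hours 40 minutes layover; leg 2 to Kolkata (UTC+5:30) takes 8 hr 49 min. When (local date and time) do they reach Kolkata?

10:14 on May 19

Convert departure to UTC: 09:38 + 5:00 = 14:38 UTC on May 18.
Add 1 hour and 37 minutes leg 1 → 16:15 UTC.
Add 3 hours and 40 minutes layover in Bangkok → 19:55 UTC.
Add 8 hours 49 minutes leg 2 → 04:44 UTC (May 19).
Kolkata is UTC+5:30, so local arrival = 04:44 + 5:30 = 10:14 on May 19.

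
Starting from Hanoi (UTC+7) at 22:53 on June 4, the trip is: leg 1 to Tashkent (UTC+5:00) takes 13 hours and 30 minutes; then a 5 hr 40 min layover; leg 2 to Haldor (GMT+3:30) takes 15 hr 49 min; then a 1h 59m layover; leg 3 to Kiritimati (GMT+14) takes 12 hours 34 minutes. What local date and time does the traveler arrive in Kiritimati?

Convert departure to UTC: 22:53 − 7:00 = 15:53 UTC on Jun 4.
Add 13 hours and 30 minutes leg 1 → 05:23 UTC (Jun 5).
Add 5 hours and 40 minutes layover in Tashkent → 11:03 UTC.
Add 15 hours and 49 minutes leg 2 → 02:52 UTC (Jun 6).
Add 1 hour and 59 minutes layover in Haldor → 04:51 UTC.
Add 12 hours and 34 minutes leg 3 → 17:25 UTC.
Kiritimati is UTC+14:00, so local arrival = 17:25 + 14:00 = 07:25 on Jun 7.

07:25 on June 7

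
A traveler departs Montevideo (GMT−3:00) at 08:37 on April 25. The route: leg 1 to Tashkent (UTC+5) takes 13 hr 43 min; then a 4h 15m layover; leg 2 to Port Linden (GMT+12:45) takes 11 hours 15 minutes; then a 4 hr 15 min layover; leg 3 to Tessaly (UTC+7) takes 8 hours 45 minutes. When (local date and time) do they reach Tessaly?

Convert departure to UTC: 08:37 + 3:00 = 11:37 UTC on Apr 25.
Add 13 hours and 43 minutes leg 1 → 01:20 UTC (Apr 26).
Add 4 hours 15 minutes layover in Tashkent → 05:35 UTC.
Add 11 hours and 15 minutes leg 2 → 16:50 UTC.
Add 4 hours and 15 minutes layover in Port Linden → 21:05 UTC.
Add 8 hours 45 minutes leg 3 → 05:50 UTC (Apr 27).
Tessaly is UTC+7:00, so local arrival = 05:50 + 7:00 = 12:50 on Apr 27.

12:50 on Apr 27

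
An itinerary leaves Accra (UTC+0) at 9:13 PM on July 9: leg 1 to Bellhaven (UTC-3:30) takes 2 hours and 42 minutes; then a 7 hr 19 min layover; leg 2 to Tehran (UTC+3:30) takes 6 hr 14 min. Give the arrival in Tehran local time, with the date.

Accra is at UTC+0, so departure is already 9:13 PM UTC on Jul 9.
Add 2 hours 42 minutes leg 1 → 11:55 PM UTC.
Add 7 hours and 19 minutes layover in Bellhaven → 7:14 AM UTC (Jul 10).
Add 6 hours and 14 minutes leg 2 → 1:28 PM UTC.
Tehran is UTC+3:30, so local arrival = 1:28 PM + 3:30 = 4:58 PM on Jul 10.

4:58 PM on Jul 10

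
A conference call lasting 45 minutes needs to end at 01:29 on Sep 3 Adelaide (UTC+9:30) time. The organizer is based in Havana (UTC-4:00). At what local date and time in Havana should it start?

11:14 on September 2

Target end time in UTC: 01:29 − 9:30 = 15:59 on Sep 2.
Subtract 45 minutes → start 15:14 UTC on Sep 2.
Havana is UTC−4:00: 15:14 − 4:00 = 11:14 on Sep 2.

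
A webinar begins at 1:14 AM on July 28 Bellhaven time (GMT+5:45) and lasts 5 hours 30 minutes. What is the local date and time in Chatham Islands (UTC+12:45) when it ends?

Chatham Islands is 7:00 ahead of Bellhaven.
After 5 hours and 30 minutes it is 6:44 AM in Bellhaven.
Shift by the zone difference: 6:44 AM + 7:00 = 1:44 PM on Jul 28 in Chatham Islands.

1:44 PM on July 28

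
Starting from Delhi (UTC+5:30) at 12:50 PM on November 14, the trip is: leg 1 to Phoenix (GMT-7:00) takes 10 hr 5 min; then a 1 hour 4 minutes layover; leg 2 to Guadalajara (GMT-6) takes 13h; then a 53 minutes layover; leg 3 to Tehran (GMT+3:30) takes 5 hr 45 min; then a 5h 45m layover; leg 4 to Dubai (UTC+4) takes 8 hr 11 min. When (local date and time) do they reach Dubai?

8:03 AM on Nov 16

Convert departure to UTC: 12:50 PM − 5:30 = 7:20 AM UTC on Nov 14.
Add 10 hours and 5 minutes leg 1 → 5:25 PM UTC.
Add 1 hour and 4 minutes layover in Phoenix → 6:29 PM UTC.
Add 13 hours leg 2 → 7:29 AM UTC (Nov 15).
Add 53 minutes layover in Guadalajara → 8:22 AM UTC.
Add 5 hours and 45 minutes leg 3 → 2:07 PM UTC.
Add 5 hours 45 minutes layover in Tehran → 7:52 PM UTC.
Add 8 hours and 11 minutes leg 4 → 4:03 AM UTC (Nov 16).
Dubai is UTC+4:00, so local arrival = 4:03 AM + 4:00 = 8:03 AM on Nov 16.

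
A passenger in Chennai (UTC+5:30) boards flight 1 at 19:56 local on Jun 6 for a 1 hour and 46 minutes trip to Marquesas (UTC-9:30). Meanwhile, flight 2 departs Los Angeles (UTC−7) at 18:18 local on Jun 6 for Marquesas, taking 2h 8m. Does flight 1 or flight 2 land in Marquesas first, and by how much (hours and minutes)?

the first, by 11 hours 14 minutes

Flight 1 in UTC: 19:56 − 5:30 = 14:26 on Jun 6.
+1 hour and 46 minutes → arrive 16:12 UTC on Jun 6.
Flight 2 in UTC: 18:18 + 7:00 = 01:18 on Jun 7.
+2 hours and 8 minutes → arrive 03:26 UTC on Jun 7.
Flight 1 lands earlier by 11 hours 14 minutes.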